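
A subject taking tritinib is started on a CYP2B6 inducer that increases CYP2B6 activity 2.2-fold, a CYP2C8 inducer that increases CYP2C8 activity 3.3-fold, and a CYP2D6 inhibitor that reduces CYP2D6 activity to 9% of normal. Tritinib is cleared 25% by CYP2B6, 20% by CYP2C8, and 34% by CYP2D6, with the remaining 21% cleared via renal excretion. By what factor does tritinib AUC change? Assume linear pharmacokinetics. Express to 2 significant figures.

The CYP2B6 pathway (25% of clearance) rises to 2.2× activity: 0.25 × 2.2 = 0.55.
The CYP2C8 pathway (20% of clearance) increases to 3.3× activity: 0.2 × 3.3 = 0.66.
The CYP2D6 pathway (34% of clearance) falls to 0.09× activity: 0.34 × 0.09 = 0.0306.
The remaining 21% of clearance is unaffected.
New clearance relative to baseline: 0.55 + 0.66 + 0.0306 + 0.21 = 1.4506.
Because AUC varies inversely with clearance, the combined effect is 1 / 1.4506 = 0.69.

0.69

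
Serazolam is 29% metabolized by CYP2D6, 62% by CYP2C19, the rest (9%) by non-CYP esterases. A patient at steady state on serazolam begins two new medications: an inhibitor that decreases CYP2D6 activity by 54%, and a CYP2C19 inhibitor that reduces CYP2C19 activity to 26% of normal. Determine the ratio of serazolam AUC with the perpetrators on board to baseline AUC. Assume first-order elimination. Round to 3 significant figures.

The CYP2D6 pathway (29% of clearance) is reduced to 0.46× activity: 0.29 × 0.46 = 0.1334.
The CYP2C19 pathway (62% of clearance) falls to 0.26× activity: 0.62 × 0.26 = 0.1612.
The remaining 9% of clearance is unaffected.
CL_new/CL_old = 0.1334 + 0.1612 + 0.09 = 0.3846.
Because AUC varies inversely with clearance, the combined effect is 1 / 0.3846 = 2.60.

2.60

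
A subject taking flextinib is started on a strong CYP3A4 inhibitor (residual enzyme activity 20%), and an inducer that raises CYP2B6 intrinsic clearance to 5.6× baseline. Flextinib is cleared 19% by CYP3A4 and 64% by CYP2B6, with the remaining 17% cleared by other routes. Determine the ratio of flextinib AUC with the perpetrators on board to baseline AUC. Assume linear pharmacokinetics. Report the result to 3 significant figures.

0.264

The CYP3A4 pathway (19% of clearance) drops to 0.2× activity: 0.19 × 0.2 = 0.038.
The CYP2B6 pathway (64% of clearance) rises to 5.6× activity: 0.64 × 5.6 = 3.584.
The remaining 17% of clearance is unaffected.
Relative clearance = 0.038 + 3.584 + 0.17 = 3.792.
Because AUC varies inversely with clearance, the combined effect is 1 / 3.792 = 0.264.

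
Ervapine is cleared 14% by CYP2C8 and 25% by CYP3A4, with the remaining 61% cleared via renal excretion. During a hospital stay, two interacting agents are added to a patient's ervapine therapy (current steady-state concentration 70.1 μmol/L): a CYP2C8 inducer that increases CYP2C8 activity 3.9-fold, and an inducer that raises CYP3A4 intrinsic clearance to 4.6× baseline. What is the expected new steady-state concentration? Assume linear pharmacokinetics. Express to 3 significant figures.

30.4 μmol/L

The CYP2C8 pathway (14% of clearance) is boosted to 3.9× activity: 0.14 × 3.9 = 0.546.
The CYP3A4 pathway (25% of clearance) increases to 4.6× activity: 0.25 × 4.6 = 1.15.
Non-CYP routes (61%) are unchanged.
Relative clearance = 0.546 + 1.15 + 0.61 = 2.306.
New steady-state concentration = 70.1 / 2.306 = 30.4 μmol/L (concentration scales inversely with clearance).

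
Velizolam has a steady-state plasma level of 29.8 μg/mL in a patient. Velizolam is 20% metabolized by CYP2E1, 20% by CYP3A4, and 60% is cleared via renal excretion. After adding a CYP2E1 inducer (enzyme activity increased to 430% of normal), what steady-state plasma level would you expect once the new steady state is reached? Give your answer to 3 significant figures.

The CYP2E1 pathway (20% of clearance) rises to 4.3× activity: 0.2 × 4.3 = 0.86.
CYP3A4 (20%) and the residual 60% are unaffected.
Relative clearance = 0.86 + 0.2 + 0.6 = 1.66.
With dosing unchanged, steady-state plasma level scales as 1/CL: 29.8 / 1.66 = 18.0 μg/mL.

18.0 μg/mL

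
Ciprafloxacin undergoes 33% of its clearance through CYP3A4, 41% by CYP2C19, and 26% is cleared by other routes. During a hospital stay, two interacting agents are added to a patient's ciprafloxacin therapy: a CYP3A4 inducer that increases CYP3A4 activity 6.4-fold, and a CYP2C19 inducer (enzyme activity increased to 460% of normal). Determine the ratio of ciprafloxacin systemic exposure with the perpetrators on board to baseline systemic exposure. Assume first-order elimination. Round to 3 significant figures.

0.235

CYP3A4: 0.33 × 6.4 = 2.112
CYP2C19: 0.41 × 4.6 = 1.886
Other: 0.26 (unchanged)
CL_new/CL_old = 2.112 + 1.886 + 0.26 = 4.258.
Because systemic exposure varies inversely with clearance, the combined effect is 1 / 4.258 = 0.235.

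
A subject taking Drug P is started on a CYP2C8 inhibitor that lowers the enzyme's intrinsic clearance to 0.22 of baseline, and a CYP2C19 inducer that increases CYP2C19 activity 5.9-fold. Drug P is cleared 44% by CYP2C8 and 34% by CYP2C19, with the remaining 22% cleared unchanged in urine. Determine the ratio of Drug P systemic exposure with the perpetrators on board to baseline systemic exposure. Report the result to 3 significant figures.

The CYP2C8 pathway (44% of clearance) is reduced to 0.22× activity: 0.44 × 0.22 = 0.0968.
The CYP2C19 pathway (34% of clearance) rises to 5.9× activity: 0.34 × 5.9 = 2.006.
The remaining 22% of clearance is unaffected.
Relative clearance = 0.0968 + 2.006 + 0.22 = 2.3228.
Net systemic exposure ratio = 1 / 2.3228 = 0.431.

0.431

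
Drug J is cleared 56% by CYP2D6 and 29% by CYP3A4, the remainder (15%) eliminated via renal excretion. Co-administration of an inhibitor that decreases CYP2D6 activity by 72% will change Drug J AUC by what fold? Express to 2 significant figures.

The CYP2D6 pathway (56% of clearance) falls to 0.28× activity: 0.56 × 0.28 = 0.1568.
CYP3A4 (29%) and the residual 15% are unaffected.
New clearance relative to baseline: 0.1568 + 0.29 + 0.15 = 0.5968.
AUC ratio = CL_old/CL_new = 1 / 0.5968 = 1.7.

1.7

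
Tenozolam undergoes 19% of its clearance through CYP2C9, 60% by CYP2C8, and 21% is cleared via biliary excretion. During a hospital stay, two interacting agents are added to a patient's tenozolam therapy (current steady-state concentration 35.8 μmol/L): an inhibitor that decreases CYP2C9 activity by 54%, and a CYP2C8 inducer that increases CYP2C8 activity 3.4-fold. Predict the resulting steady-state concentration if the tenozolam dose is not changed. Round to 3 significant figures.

15.3 μmol/L

The CYP2C9 pathway (19% of clearance) is reduced to 0.46× activity: 0.19 × 0.46 = 0.0874.
The CYP2C8 pathway (60% of clearance) increases to 3.4× activity: 0.6 × 3.4 = 2.04.
The remaining 21% of clearance is unaffected.
CL_new/CL_old = 0.0874 + 2.04 + 0.21 = 2.3374.
Dividing the baseline by the relative clearance: 35.8 / 2.3374 = 15.3 μmol/L.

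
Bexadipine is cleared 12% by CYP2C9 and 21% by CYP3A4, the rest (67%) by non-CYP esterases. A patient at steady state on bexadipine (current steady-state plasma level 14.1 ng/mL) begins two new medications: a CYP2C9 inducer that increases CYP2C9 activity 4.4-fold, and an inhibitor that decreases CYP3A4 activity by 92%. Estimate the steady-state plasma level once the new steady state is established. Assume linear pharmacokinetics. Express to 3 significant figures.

11.6 ng/mL

CYP2C9: 0.12 × 4.4 = 0.528
CYP3A4: 0.21 × 0.08 = 0.0168
Other: 0.67 (unchanged)
CL_new/CL_old = 0.528 + 0.0168 + 0.67 = 1.2148.
Steady-state plasma level ∝ 1/CL: new value = 14.1 / 1.2148 = 11.6 ng/mL.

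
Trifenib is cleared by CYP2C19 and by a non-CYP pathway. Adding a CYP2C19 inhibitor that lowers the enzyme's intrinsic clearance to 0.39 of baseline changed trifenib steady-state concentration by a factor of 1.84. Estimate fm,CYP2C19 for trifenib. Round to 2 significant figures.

0.75

Let fm be the CYP2C19 fraction. New clearance relative to baseline = fm × 0.39 + (1 − fm).
Steady-state concentration ratio = 1 / (new CL fraction), so new CL fraction = 1 / 1.84 = 0.5435.
fm × 0.39 + 1 − fm = 0.5435  ⇒  fm × (0.39 − 1) = −0.4565  ⇒  fm = 0.75.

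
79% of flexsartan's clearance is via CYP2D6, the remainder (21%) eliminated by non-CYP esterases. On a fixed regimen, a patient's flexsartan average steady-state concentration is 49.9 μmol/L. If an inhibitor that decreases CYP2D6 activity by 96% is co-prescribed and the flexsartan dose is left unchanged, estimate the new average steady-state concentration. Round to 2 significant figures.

The CYP2D6 pathway (79% of clearance) drops to 0.04× activity: 0.79 × 0.04 = 0.0316.
The remaining 21% of clearance is unaffected.
Relative clearance = 0.0316 + 0.21 = 0.2416.
Average steady-state concentration ∝ 1/CL, so new value = 49.9 / 0.2416 = 2.1 × 10² μmol/L.

2.1 × 10² μmol/L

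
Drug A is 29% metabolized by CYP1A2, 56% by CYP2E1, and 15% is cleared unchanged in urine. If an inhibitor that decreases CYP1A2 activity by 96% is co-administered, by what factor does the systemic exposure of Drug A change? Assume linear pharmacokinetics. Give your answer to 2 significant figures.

1.4

CYP1A2: 0.29 × 0.04 = 0.0116
CYP2E1: 0.56 (unchanged)
Other: 0.15 (unchanged)
New clearance relative to baseline: 0.0116 + 0.56 + 0.15 = 0.7216.
Since systemic exposure ∝ 1/CL, the ratio is 1 / 0.7216 = 1.4.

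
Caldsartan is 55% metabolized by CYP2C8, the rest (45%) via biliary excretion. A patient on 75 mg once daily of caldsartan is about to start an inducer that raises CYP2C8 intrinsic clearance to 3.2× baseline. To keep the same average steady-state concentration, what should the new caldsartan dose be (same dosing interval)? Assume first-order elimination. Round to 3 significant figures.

CYP2C8: 0.55 × 3.2 = 1.76
Other: 0.45 (unchanged)
Relative clearance = 1.76 + 0.45 = 2.21.
Exposure is unchanged when dose changes in proportion to clearance. New dose = 75 mg × 2.21 = 166 mg.

166 mg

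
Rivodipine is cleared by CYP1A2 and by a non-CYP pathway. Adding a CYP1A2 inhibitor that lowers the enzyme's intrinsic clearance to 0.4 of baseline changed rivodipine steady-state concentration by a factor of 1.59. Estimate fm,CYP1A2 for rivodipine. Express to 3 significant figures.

Let x = fm,CYP1A2. Because steady-state concentration ∝ 1/CL, relative clearance fell to 1/1.59 = 0.6289.
Only the CYP1A2 route changed, so 0.6289 = x·0.4 + (1 − x), giving x = 0.618.

0.618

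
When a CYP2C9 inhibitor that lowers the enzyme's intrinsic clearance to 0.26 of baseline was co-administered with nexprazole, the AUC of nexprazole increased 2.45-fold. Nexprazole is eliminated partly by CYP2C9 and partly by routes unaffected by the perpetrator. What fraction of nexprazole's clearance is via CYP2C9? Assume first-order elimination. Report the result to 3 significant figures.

CL'/CL = 1 / 2.45 = 0.4082
0.26·fm + (1 − fm) = 0.4082
fm = (0.4082 − 1) / (0.26 − 1) = 0.800

0.800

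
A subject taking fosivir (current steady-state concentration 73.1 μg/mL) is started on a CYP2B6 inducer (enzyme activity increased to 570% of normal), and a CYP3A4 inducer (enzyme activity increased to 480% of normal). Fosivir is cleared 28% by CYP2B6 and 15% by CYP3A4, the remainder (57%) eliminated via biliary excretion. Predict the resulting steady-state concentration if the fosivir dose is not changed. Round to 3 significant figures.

CYP2B6: 0.28 × 5.7 = 1.596
CYP3A4: 0.15 × 4.8 = 0.72
Other: 0.57 (unchanged)
Relative clearance = 1.596 + 0.72 + 0.57 = 2.886.
Dividing the baseline by the relative clearance: 73.1 / 2.886 = 25.3 μg/mL.

25.3 μg/mL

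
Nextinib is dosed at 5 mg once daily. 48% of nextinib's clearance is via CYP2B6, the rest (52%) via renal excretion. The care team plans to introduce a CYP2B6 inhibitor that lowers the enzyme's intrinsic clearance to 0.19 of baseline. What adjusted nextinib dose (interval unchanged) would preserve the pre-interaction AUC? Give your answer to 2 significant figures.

3.1 mg

The CYP2B6 pathway (48% of clearance) is reduced to 0.19× activity: 0.48 × 0.19 = 0.0912.
Non-CYP routes (52%) are unchanged.
CL_new/CL_old = 0.0912 + 0.52 = 0.6112.
To maintain the same steady-state level, dose must scale with clearance: new dose = 5 × 0.6112 = 3.1 mg.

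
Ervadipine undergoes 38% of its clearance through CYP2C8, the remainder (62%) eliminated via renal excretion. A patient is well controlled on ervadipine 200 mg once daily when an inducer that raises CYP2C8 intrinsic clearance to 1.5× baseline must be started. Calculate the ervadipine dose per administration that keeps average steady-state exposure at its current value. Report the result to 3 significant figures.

238 mg

The CYP2C8 pathway (38% of clearance) is boosted to 1.5× activity: 0.38 × 1.5 = 0.57.
Non-CYP routes (62%) are unchanged.
New clearance relative to baseline: 0.57 + 0.62 = 1.19.
Exposure is unchanged when dose changes in proportion to clearance. New dose = 200 mg × 1.19 = 238 mg.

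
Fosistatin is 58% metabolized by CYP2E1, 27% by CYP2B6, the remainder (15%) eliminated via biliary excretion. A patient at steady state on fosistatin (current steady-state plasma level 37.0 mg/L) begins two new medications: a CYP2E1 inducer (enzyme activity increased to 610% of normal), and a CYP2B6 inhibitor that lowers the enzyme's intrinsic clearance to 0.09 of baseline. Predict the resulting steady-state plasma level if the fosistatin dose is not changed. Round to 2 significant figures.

CYP2E1: 0.58 × 6.1 = 3.538
CYP2B6: 0.27 × 0.09 = 0.0243
Other: 0.15 (unchanged)
New clearance relative to baseline: 3.538 + 0.0243 + 0.15 = 3.7123.
New steady-state plasma level = 37.0 / 3.7123 = 10 mg/L (concentration scales inversely with clearance).

10 mg/L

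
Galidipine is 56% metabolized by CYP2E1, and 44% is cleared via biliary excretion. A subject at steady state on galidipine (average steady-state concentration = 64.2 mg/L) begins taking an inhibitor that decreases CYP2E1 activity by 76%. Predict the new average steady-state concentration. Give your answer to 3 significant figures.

112 mg/L

CYP2E1: 0.56 × 0.24 = 0.1344
Other: 0.44 (unchanged)
New clearance relative to baseline: 0.1344 + 0.44 = 0.5744.
Average steady-state concentration ∝ 1/CL, so new value = 64.2 / 0.5744 = 112 mg/L.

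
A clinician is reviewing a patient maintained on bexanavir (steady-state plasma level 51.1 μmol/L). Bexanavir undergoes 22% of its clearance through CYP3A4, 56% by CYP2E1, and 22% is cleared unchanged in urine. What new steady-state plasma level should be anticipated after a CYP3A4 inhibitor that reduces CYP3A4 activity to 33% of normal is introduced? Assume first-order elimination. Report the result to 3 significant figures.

The CYP3A4 pathway (22% of clearance) drops to 0.33× activity: 0.22 × 0.33 = 0.0726.
CYP2E1 (56%) and the residual 22% are unaffected.
CL_new/CL_old = 0.0726 + 0.56 + 0.22 = 0.8526.
New steady-state plasma level = baseline ÷ relative clearance = 51.1 / 0.8526 = 59.9 μmol/L.

59.9 μmol/L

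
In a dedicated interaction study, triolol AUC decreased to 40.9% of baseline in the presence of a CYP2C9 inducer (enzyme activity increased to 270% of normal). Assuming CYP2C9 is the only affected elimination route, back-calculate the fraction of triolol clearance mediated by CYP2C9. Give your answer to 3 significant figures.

Write x for the fraction cleared via CYP2C9. The observed AUC change means clearance rose to 1/0.409 = 2.445 of baseline.
Setting x·2.7 + (1 − x) = 2.445 and solving: x = (2.445 − 1)/(2.7 − 1) = 0.850.

0.850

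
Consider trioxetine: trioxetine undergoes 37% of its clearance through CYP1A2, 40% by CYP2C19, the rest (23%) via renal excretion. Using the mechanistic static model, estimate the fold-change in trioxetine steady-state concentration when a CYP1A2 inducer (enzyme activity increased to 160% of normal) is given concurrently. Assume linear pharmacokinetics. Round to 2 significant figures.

0.82

CYP1A2: 0.37 × 1.6 = 0.592
CYP2C19: 0.4 (unchanged)
Other: 0.23 (unchanged)
Relative clearance = 0.592 + 0.4 + 0.23 = 1.222.
Steady-state concentration ratio = CL_old/CL_new = 1 / 1.222 = 0.82.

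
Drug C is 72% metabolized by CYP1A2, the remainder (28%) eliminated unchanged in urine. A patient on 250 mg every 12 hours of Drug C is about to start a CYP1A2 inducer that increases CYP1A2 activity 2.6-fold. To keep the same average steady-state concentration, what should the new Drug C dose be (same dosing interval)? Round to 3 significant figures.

The CYP1A2 pathway (72% of clearance) increases to 2.6× activity: 0.72 × 2.6 = 1.872.
Non-CYP routes (28%) are unchanged.
Relative clearance = 1.872 + 0.28 = 2.152.
To maintain the same steady-state level, dose must scale with clearance: new dose = 250 × 2.152 = 538 mg.

538 mg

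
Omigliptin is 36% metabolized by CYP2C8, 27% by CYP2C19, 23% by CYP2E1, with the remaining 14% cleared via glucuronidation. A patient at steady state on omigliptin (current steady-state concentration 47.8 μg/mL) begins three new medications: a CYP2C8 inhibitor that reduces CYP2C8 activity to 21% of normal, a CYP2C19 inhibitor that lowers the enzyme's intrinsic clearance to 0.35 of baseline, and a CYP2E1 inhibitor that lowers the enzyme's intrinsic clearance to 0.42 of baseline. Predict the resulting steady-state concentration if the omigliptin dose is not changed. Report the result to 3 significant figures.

118 μg/mL

The CYP2C8 pathway (36% of clearance) drops to 0.21× activity: 0.36 × 0.21 = 0.0756.
The CYP2C19 pathway (27% of clearance) is reduced to 0.35× activity: 0.27 × 0.35 = 0.0945.
The CYP2E1 pathway (23% of clearance) drops to 0.42× activity: 0.23 × 0.42 = 0.0966.
The remaining 14% of clearance is unaffected.
New clearance relative to baseline: 0.0756 + 0.0945 + 0.0966 + 0.14 = 0.4067.
New steady-state concentration = 47.8 / 0.4067 = 118 μg/mL (concentration scales inversely with clearance).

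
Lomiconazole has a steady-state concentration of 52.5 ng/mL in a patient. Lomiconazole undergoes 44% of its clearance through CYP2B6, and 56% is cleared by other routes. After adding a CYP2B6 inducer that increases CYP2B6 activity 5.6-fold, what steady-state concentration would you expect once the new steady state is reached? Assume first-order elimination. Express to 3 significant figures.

The CYP2B6 pathway (44% of clearance) is boosted to 5.6× activity: 0.44 × 5.6 = 2.464.
Non-CYP routes (56%) are unchanged.
New clearance relative to baseline: 2.464 + 0.56 = 3.024.
New steady-state concentration = baseline ÷ relative clearance = 52.5 / 3.024 = 17.4 ng/mL.

17.4 ng/mL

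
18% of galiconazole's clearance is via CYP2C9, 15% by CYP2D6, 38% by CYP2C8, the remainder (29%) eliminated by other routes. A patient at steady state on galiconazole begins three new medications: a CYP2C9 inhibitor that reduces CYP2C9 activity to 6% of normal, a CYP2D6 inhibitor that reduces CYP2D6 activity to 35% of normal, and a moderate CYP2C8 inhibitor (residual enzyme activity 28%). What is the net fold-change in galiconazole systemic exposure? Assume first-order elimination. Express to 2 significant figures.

The CYP2C9 pathway (18% of clearance) is reduced to 0.06× activity: 0.18 × 0.06 = 0.0108.
The CYP2D6 pathway (15% of clearance) falls to 0.35× activity: 0.15 × 0.35 = 0.0525.
The CYP2C8 pathway (38% of clearance) is reduced to 0.28× activity: 0.38 × 0.28 = 0.1064.
Non-CYP routes (29%) are unchanged.
Relative clearance = 0.0108 + 0.0525 + 0.1064 + 0.29 = 0.4597.
Net systemic exposure ratio = 1 / 0.4597 = 2.2.

2.2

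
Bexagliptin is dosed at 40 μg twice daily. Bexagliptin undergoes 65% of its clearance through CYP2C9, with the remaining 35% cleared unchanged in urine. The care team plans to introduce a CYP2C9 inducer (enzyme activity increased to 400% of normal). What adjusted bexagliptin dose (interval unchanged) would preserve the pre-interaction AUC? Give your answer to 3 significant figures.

118 μg

The CYP2C9 pathway (65% of clearance) rises to 4× activity: 0.65 × 4 = 2.6.
The remaining 35% of clearance is unaffected.
CL_new/CL_old = 2.6 + 0.35 = 2.95.
To maintain the same steady-state level, dose must scale with clearance: new dose = 40 × 2.95 = 118 μg.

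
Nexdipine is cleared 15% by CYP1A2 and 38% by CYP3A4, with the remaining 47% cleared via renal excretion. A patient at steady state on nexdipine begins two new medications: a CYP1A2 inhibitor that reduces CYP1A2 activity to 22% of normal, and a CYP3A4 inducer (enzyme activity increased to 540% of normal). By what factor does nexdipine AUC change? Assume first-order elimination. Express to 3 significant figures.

The CYP1A2 pathway (15% of clearance) falls to 0.22× activity: 0.15 × 0.22 = 0.033.
The CYP3A4 pathway (38% of clearance) is boosted to 5.4× activity: 0.38 × 5.4 = 2.052.
Non-CYP routes (47%) are unchanged.
Relative clearance = 0.033 + 2.052 + 0.47 = 2.555.
Because AUC varies inversely with clearance, the combined effect is 1 / 2.555 = 0.391.

0.391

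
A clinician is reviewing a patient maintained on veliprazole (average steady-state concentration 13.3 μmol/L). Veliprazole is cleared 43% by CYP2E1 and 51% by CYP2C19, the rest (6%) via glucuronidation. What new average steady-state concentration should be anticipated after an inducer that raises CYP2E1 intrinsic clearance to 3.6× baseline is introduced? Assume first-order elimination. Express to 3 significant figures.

CYP2E1: 0.43 × 3.6 = 1.548
CYP2C19: 0.51 (unchanged)
Other: 0.06 (unchanged)
CL_new/CL_old = 1.548 + 0.51 + 0.06 = 2.118.
With dosing unchanged, average steady-state concentration scales as 1/CL: 13.3 / 2.118 = 6.28 μmol/L.

6.28 μmol/L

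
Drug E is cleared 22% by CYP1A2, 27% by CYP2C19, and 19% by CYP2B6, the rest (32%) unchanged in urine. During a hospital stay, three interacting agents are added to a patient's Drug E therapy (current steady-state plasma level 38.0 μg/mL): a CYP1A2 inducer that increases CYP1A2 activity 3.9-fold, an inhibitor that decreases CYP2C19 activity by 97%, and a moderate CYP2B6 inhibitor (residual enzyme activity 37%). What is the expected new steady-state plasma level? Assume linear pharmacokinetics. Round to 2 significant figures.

The CYP1A2 pathway (22% of clearance) increases to 3.9× activity: 0.22 × 3.9 = 0.858.
The CYP2C19 pathway (27% of clearance) falls to 0.03× activity: 0.27 × 0.03 = 0.0081.
The CYP2B6 pathway (19% of clearance) drops to 0.37× activity: 0.19 × 0.37 = 0.0703.
The remaining 32% of clearance is unaffected.
Relative clearance = 0.858 + 0.0081 + 0.0703 + 0.32 = 1.2564.
New steady-state plasma level = 38.0 / 1.2564 = 30 μg/mL (concentration scales inversely with clearance).

30 μg/mL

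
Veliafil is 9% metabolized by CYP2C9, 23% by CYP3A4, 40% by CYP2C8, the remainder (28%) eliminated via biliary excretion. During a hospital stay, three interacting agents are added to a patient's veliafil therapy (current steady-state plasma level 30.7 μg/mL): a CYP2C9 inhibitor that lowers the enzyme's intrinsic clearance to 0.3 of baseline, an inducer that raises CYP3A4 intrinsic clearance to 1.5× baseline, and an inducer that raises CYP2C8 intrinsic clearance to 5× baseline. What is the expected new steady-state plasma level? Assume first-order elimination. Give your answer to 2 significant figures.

CYP2C9: 0.09 × 0.3 = 0.027
CYP3A4: 0.23 × 1.5 = 0.345
CYP2C8: 0.4 × 5 = 2
Other: 0.28 (unchanged)
CL_new/CL_old = 0.027 + 0.345 + 2 + 0.28 = 2.652.
New steady-state plasma level = 30.7 / 2.652 = 12 μg/mL (concentration scales inversely with clearance).

12 μg/mL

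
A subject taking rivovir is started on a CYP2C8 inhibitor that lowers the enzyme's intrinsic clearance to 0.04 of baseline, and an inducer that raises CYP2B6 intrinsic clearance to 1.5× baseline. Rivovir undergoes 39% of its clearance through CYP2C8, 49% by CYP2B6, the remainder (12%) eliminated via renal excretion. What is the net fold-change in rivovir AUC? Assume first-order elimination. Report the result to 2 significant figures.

1.1

The CYP2C8 pathway (39% of clearance) drops to 0.04× activity: 0.39 × 0.04 = 0.0156.
The CYP2B6 pathway (49% of clearance) increases to 1.5× activity: 0.49 × 1.5 = 0.735.
The remaining 12% of clearance is unaffected.
New clearance relative to baseline: 0.0156 + 0.735 + 0.12 = 0.8706.
Because AUC varies inversely with clearance, the combined effect is 1 / 0.8706 = 1.1.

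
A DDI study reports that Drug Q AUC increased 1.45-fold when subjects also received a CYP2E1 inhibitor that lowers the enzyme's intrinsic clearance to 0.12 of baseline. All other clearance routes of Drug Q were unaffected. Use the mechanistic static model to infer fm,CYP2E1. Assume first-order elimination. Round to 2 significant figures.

0.35

CL'/CL = 1 / 1.45 = 0.6897
0.12·fm + (1 − fm) = 0.6897
fm = (0.6897 − 1) / (0.12 − 1) = 0.35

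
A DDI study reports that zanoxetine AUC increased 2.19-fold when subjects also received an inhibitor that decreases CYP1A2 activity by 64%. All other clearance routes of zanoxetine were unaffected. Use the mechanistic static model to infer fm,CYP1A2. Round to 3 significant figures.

Write x for the fraction cleared via CYP1A2. The observed AUC change means clearance fell to 1/2.19 = 0.4566 of baseline.
Setting x·0.36 + (1 − x) = 0.4566 and solving: x = (0.4566 − 1)/(0.36 − 1) = 0.849.

0.849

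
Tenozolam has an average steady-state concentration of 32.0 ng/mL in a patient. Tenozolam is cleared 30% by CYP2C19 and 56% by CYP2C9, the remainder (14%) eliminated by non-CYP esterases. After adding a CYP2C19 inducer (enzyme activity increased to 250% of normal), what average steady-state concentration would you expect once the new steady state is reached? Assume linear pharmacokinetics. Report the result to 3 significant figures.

The CYP2C19 pathway (30% of clearance) increases to 2.5× activity: 0.3 × 2.5 = 0.75.
CYP2C9 (56%) and the residual 14% are unaffected.
CL_new/CL_old = 0.75 + 0.56 + 0.14 = 1.45.
New average steady-state concentration = baseline ÷ relative clearance = 32.0 / 1.45 = 22.1 ng/mL.

22.1 ng/mL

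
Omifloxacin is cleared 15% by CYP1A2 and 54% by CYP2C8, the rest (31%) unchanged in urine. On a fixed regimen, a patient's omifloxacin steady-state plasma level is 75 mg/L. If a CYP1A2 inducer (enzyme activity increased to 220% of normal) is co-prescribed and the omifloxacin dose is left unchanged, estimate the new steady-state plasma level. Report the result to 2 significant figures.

The CYP1A2 pathway (15% of clearance) is boosted to 2.2× activity: 0.15 × 2.2 = 0.33.
CYP2C8 (54%) and the residual 31% are unaffected.
New clearance relative to baseline: 0.33 + 0.54 + 0.31 = 1.18.
With dosing unchanged, steady-state plasma level scales as 1/CL: 75 / 1.18 = 64 mg/L.

64 mg/L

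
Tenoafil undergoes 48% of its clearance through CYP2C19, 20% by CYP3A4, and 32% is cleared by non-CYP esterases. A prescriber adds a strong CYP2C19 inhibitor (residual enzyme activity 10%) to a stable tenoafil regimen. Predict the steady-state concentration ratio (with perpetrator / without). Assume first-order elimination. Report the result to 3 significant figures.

The CYP2C19 pathway (48% of clearance) falls to 0.1× activity: 0.48 × 0.1 = 0.048.
CYP3A4 (20%) and the residual 32% are unaffected.
New clearance relative to baseline: 0.048 + 0.2 + 0.32 = 0.568.
Steady-state concentration ratio = CL_old/CL_new = 1 / 0.568 = 1.76.

1.76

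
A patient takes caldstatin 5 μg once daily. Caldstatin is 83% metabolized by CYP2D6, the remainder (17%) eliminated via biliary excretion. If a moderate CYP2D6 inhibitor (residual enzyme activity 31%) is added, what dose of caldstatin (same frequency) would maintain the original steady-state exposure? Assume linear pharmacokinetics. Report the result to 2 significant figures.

The CYP2D6 pathway (83% of clearance) drops to 0.31× activity: 0.83 × 0.31 = 0.2573.
Non-CYP routes (17%) are unchanged.
CL_new/CL_old = 0.2573 + 0.17 = 0.4273.
Exposure is unchanged when dose changes in proportion to clearance. New dose = 5 μg × 0.4273 = 2.1 μg.

2.1 μg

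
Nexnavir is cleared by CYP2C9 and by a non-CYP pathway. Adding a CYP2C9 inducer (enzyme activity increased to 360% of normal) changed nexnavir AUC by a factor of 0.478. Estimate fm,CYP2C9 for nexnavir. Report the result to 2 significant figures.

Let x = fm,CYP2C9. Because AUC ∝ 1/CL, relative clearance rose to 1/0.478 = 2.092.
Setting x·3.6 + (1 − x) = 2.092 and solving: x = (2.092 − 1)/(3.6 − 1) = 0.42.

0.42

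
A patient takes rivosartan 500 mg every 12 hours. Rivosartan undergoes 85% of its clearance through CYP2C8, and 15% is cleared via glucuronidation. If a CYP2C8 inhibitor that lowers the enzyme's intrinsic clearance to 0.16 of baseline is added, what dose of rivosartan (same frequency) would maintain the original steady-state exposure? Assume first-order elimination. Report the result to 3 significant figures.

The CYP2C8 pathway (85% of clearance) falls to 0.16× activity: 0.85 × 0.16 = 0.136.
Non-CYP routes (15%) are unchanged.
Relative clearance = 0.136 + 0.15 = 0.286.
Exposure is unchanged when dose changes in proportion to clearance. New dose = 500 mg × 0.286 = 143 mg.

143 mg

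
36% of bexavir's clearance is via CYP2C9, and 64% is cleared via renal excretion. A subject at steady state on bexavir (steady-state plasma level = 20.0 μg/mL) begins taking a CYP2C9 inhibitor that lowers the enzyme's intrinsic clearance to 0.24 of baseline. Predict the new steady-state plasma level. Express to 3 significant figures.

The CYP2C9 pathway (36% of clearance) falls to 0.24× activity: 0.36 × 0.24 = 0.0864.
Non-CYP routes (64%) are unchanged.
Relative clearance = 0.0864 + 0.64 = 0.7264.
With dosing unchanged, steady-state plasma level scales as 1/CL: 20.0 / 0.7264 = 27.5 μg/mL.

27.5 μg/mL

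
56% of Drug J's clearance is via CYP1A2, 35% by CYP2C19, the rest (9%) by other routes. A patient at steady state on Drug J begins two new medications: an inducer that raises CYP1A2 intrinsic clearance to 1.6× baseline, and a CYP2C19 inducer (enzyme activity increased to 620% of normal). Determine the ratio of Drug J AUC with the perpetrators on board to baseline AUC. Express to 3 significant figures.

0.317

CYP1A2: 0.56 × 1.6 = 0.896
CYP2C19: 0.35 × 6.2 = 2.17
Other: 0.09 (unchanged)
Relative clearance = 0.896 + 2.17 + 0.09 = 3.156.
Net AUC ratio = 1 / 3.156 = 0.317.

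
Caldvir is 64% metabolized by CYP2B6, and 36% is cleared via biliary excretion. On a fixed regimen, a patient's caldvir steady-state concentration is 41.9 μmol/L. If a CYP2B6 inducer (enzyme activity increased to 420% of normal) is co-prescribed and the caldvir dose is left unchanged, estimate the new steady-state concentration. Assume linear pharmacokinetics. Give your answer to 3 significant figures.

13.7 μmol/L

The CYP2B6 pathway (64% of clearance) rises to 4.2× activity: 0.64 × 4.2 = 2.688.
The remaining 36% of clearance is unaffected.
Relative clearance = 2.688 + 0.36 = 3.048.
New steady-state concentration = baseline ÷ relative clearance = 41.9 / 3.048 = 13.7 μmol/L.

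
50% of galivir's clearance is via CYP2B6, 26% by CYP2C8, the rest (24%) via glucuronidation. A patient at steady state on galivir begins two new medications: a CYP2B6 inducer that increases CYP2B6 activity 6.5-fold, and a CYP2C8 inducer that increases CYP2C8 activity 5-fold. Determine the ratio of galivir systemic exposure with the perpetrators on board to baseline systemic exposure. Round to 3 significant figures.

0.209

CYP2B6: 0.5 × 6.5 = 3.25
CYP2C8: 0.26 × 5 = 1.3
Other: 0.24 (unchanged)
New clearance relative to baseline: 3.25 + 1.3 + 0.24 = 4.79.
Because systemic exposure varies inversely with clearance, the combined effect is 1 / 4.79 = 0.209.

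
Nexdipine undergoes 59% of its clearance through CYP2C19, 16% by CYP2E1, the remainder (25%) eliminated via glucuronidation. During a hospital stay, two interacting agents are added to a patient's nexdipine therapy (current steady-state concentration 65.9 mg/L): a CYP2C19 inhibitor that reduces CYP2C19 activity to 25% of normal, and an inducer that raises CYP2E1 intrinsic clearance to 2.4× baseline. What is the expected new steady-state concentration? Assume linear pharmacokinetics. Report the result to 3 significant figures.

84.3 mg/L

The CYP2C19 pathway (59% of clearance) falls to 0.25× activity: 0.59 × 0.25 = 0.1475.
The CYP2E1 pathway (16% of clearance) is boosted to 2.4× activity: 0.16 × 2.4 = 0.384.
The remaining 25% of clearance is unaffected.
CL_new/CL_old = 0.1475 + 0.384 + 0.25 = 0.7815.
Steady-state concentration ∝ 1/CL: new value = 65.9 / 0.7815 = 84.3 mg/L.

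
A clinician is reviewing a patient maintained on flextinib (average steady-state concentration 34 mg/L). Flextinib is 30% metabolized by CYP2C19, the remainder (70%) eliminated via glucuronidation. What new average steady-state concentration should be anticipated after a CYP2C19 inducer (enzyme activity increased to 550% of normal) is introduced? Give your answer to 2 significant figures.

CYP2C19: 0.3 × 5.5 = 1.65
Other: 0.7 (unchanged)
Relative clearance = 1.65 + 0.7 = 2.35.
Average steady-state concentration ∝ 1/CL, so new value = 34 / 2.35 = 14 mg/L.

14 mg/L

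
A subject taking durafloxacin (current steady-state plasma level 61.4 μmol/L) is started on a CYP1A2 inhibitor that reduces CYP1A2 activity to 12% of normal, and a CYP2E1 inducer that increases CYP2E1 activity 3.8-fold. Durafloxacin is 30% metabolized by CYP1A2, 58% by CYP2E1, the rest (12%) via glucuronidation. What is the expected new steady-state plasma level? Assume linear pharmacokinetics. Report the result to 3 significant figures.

26.0 μmol/L

The CYP1A2 pathway (30% of clearance) drops to 0.12× activity: 0.3 × 0.12 = 0.036.
The CYP2E1 pathway (58% of clearance) increases to 3.8× activity: 0.58 × 3.8 = 2.204.
The remaining 12% of clearance is unaffected.
CL_new/CL_old = 0.036 + 2.204 + 0.12 = 2.36.
New steady-state plasma level = 61.4 / 2.36 = 26.0 μmol/L (concentration scales inversely with clearance).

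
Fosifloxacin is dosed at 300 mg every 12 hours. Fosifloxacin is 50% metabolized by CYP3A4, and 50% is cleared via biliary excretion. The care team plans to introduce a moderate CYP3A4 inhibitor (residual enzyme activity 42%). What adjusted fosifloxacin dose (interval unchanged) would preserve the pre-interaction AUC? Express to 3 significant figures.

213 mg

The CYP3A4 pathway (50% of clearance) drops to 0.42× activity: 0.5 × 0.42 = 0.21.
Non-CYP routes (50%) are unchanged.
New clearance relative to baseline: 0.21 + 0.5 = 0.71.
Css,avg = (dose rate)/CL, so holding Css fixed requires dose ∝ CL: 300 × 0.71 = 213 mg.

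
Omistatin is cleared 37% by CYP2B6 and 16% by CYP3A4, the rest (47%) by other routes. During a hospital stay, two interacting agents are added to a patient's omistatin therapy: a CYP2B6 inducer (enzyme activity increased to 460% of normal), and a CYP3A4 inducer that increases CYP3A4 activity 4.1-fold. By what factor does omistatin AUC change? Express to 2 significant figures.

0.35

The CYP2B6 pathway (37% of clearance) increases to 4.6× activity: 0.37 × 4.6 = 1.702.
The CYP3A4 pathway (16% of clearance) rises to 4.1× activity: 0.16 × 4.1 = 0.656.
The remaining 47% of clearance is unaffected.
CL_new/CL_old = 1.702 + 0.656 + 0.47 = 2.828.
AUC ∝ 1/CL: fold-change = 1 / 2.828 = 0.35.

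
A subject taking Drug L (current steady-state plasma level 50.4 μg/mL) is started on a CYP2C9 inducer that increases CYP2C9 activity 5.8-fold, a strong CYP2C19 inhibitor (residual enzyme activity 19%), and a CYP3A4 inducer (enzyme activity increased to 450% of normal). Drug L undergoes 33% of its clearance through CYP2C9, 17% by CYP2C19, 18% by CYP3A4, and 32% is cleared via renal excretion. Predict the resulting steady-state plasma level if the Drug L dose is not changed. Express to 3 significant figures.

16.4 μg/mL

The CYP2C9 pathway (33% of clearance) increases to 5.8× activity: 0.33 × 5.8 = 1.914.
The CYP2C19 pathway (17% of clearance) falls to 0.19× activity: 0.17 × 0.19 = 0.0323.
The CYP3A4 pathway (18% of clearance) is boosted to 4.5× activity: 0.18 × 4.5 = 0.81.
The remaining 32% of clearance is unaffected.
Relative clearance = 1.914 + 0.0323 + 0.81 + 0.32 = 3.0763.
Steady-state plasma level ∝ 1/CL: new value = 50.4 / 3.0763 = 16.4 μg/mL.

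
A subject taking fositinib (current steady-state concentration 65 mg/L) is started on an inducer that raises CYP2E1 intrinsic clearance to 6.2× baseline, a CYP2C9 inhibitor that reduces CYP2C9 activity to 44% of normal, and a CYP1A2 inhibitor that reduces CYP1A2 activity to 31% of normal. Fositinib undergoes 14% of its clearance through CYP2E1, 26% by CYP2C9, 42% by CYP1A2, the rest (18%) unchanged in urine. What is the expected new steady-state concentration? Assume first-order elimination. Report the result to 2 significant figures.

50 mg/L

The CYP2E1 pathway (14% of clearance) rises to 6.2× activity: 0.14 × 6.2 = 0.868.
The CYP2C9 pathway (26% of clearance) falls to 0.44× activity: 0.26 × 0.44 = 0.1144.
The CYP1A2 pathway (42% of clearance) drops to 0.31× activity: 0.42 × 0.31 = 0.1302.
Non-CYP routes (18%) are unchanged.
Relative clearance = 0.868 + 0.1144 + 0.1302 + 0.18 = 1.2926.
Dividing the baseline by the relative clearance: 65 / 1.2926 = 50 mg/L.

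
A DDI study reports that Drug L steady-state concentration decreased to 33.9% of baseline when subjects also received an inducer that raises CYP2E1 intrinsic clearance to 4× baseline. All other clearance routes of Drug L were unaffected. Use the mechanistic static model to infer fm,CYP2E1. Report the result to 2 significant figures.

0.65

CL'/CL = 1 / 0.339 = 2.95
4·fm + (1 − fm) = 2.95
fm = (2.95 − 1) / (4 − 1) = 0.65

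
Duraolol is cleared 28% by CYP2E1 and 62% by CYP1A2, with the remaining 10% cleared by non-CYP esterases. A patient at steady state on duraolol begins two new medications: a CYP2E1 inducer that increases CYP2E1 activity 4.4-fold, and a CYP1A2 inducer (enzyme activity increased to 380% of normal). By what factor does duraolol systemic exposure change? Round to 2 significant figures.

0.27

The CYP2E1 pathway (28% of clearance) rises to 4.4× activity: 0.28 × 4.4 = 1.232.
The CYP1A2 pathway (62% of clearance) is boosted to 3.8× activity: 0.62 × 3.8 = 2.356.
The remaining 10% of clearance is unaffected.
CL_new/CL_old = 1.232 + 2.356 + 0.1 = 3.688.
Because systemic exposure varies inversely with clearance, the combined effect is 1 / 3.688 = 0.27.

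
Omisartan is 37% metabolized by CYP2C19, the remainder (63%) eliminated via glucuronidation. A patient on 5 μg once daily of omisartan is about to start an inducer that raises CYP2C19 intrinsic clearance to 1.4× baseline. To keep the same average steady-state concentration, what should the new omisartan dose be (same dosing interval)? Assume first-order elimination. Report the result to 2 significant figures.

5.7 μg

CYP2C19: 0.37 × 1.4 = 0.518
Other: 0.63 (unchanged)
Relative clearance = 0.518 + 0.63 = 1.148.
Exposure is unchanged when dose changes in proportion to clearance. New dose = 5 μg × 1.148 = 5.7 μg.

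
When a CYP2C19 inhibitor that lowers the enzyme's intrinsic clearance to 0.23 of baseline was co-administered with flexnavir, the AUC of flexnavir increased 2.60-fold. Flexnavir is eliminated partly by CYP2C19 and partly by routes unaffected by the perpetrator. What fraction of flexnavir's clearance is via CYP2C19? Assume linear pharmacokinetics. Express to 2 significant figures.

0.80

CL'/CL = 1 / 2.60 = 0.3846
0.23·fm + (1 − fm) = 0.3846
fm = (0.3846 − 1) / (0.23 − 1) = 0.80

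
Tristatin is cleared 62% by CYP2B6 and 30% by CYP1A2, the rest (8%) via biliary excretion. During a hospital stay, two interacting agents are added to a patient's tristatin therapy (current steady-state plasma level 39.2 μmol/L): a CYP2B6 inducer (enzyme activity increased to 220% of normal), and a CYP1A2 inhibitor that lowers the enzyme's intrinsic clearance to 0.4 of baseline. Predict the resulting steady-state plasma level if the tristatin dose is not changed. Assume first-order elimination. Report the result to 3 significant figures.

The CYP2B6 pathway (62% of clearance) rises to 2.2× activity: 0.62 × 2.2 = 1.364.
The CYP1A2 pathway (30% of clearance) drops to 0.4× activity: 0.3 × 0.4 = 0.12.
Non-CYP routes (8%) are unchanged.
CL_new/CL_old = 1.364 + 0.12 + 0.08 = 1.564.
Steady-state plasma level ∝ 1/CL: new value = 39.2 / 1.564 = 25.1 μmol/L.

25.1 μmol/L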